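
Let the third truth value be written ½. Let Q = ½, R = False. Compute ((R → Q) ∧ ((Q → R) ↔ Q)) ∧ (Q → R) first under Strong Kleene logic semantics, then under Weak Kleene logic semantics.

In Strong Kleene logic: R → Q = False → ½ = True  [¬False ∨ ½]
Q → R = ½ → False = ½
(Q → R) ↔ Q = ½ ↔ ½ = ½
(R → Q) ∧ ((Q → R) ↔ Q) = True ∧ ½ = ½
Q → R = ½ → False = ½
((R → Q) ∧ ((Q → R) ↔ Q)) ∧ (Q → R) = ½ ∧ ½ = ½
In Weak Kleene logic: R → Q = False → ½ = ½  [any arg is the third value ⇒ result is the third value]
Q → R = ½ → False = ½
(Q → R) ↔ Q = ½ ↔ ½ = ½
(R → Q) ∧ ((Q → R) ↔ Q) = ½ ∧ ½ = ½
Q → R = ½ → False = ½
((R → Q) ∧ ((Q → R) ↔ Q)) ∧ (Q → R) = ½ ∧ ½ = ½

½; ½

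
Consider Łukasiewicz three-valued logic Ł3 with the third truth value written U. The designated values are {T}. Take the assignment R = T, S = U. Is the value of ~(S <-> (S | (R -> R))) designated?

No

R -> R = T -> T = T
S | (R -> R) = U | T = T
S <-> (S | (R -> R)) = U <-> T = U  [1 − |½−1|]
~(S <-> (S | (R -> R))) = ~U = U
U ∉ {T}.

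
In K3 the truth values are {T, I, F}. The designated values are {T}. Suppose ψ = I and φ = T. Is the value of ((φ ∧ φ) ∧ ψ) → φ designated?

φ ∧ φ = T ∧ T = T
(φ ∧ φ) ∧ ψ = T ∧ I = I
((φ ∧ φ) ∧ ψ) → φ = I → T = T
T ∈ {T}.

Yes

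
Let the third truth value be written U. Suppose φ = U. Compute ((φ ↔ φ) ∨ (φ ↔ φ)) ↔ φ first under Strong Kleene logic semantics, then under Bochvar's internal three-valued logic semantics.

In Strong Kleene logic: φ ↔ φ = U ↔ U = U
φ ↔ φ = U ↔ U = U
(φ ↔ φ) ∨ (φ ↔ φ) = U ∨ U = U
((φ ↔ φ) ∨ (φ ↔ φ)) ↔ φ = U ↔ U = U
In Bochvar's internal three-valued logic: φ ↔ φ = U ↔ U = U
φ ↔ φ = U ↔ U = U
(φ ↔ φ) ∨ (φ ↔ φ) = U ∨ U = U
((φ ↔ φ) ∨ (φ ↔ φ)) ↔ φ = U ↔ U = U

U; U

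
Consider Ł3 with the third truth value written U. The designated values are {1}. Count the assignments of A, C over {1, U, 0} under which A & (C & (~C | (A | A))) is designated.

1

Designated under: (A=1, C=1).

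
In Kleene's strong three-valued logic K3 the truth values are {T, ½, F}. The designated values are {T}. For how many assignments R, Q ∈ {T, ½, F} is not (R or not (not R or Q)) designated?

3

Designated under: (R=F, Q=T); (R=F, Q=½); (R=F, Q=F).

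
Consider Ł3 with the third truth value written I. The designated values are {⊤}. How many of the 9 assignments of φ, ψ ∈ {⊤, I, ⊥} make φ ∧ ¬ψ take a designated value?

1

Designated under: (φ=⊤, ψ=⊥).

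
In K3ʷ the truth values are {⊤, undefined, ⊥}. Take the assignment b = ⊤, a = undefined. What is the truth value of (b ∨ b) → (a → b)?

undefined

b ∨ b = ⊤ ∨ ⊤ = ⊤
a → b = undefined → ⊤ = undefined  [any arg is the third value ⇒ result is the third value]
(b ∨ b) → (a → b) = ⊤ → undefined = undefined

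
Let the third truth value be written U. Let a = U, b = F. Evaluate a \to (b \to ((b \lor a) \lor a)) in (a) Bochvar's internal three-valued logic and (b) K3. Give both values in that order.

U; T

In Bochvar's internal three-valued logic: b \lor a = F \lor U = U
(b \lor a) \lor a = U \lor U = U
b \to ((b \lor a) \lor a) = F \to U = U  [any arg is the third value ⇒ result is the third value]
a \to (b \to ((b \lor a) \lor a)) = U \to U = U
In K3: b \lor a = F \lor U = U
(b \lor a) \lor a = U \lor U = U
b \to ((b \lor a) \lor a) = F \to U = T
a \to (b \to ((b \lor a) \lor a)) = U \to T = T
They differ because Bochvar's internal three-valued logic and K3 treat U differently under the binary connectives.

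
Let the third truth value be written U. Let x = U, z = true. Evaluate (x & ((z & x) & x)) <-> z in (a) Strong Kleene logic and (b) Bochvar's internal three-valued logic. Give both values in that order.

In Strong Kleene logic: z & x = true & U = U
(z & x) & x = U & U = U
x & ((z & x) & x) = U & U = U
(x & ((z & x) & x)) <-> z = U <-> true = U
In Bochvar's internal three-valued logic: z & x = true & U = U
(z & x) & x = U & U = U
x & ((z & x) & x) = U & U = U
(x & ((z & x) & x)) <-> z = U <-> true = U

U; U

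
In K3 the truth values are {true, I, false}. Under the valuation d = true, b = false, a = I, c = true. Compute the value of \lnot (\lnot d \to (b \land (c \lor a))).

false

\lnot d = \lnot true = false
c \lor a = true \lor I = true
b \land (c \lor a) = false \land true = false
\lnot d \to (b \land (c \lor a)) = false \to false = true
\lnot (\lnot d \to (b \land (c \lor a))) = \lnot true = false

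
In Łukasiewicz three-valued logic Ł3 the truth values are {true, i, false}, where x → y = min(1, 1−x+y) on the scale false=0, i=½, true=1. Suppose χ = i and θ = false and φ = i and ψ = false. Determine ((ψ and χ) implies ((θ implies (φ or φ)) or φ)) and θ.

ψ and χ = false and i = false
φ or φ = i or i = i
θ implies (φ or φ) = false implies i = true  [min(1, 1−0+½)]
(θ implies (φ or φ)) or φ = true or i = true
(ψ and χ) implies ((θ implies (φ or φ)) or φ) = false implies true = true
((ψ and χ) implies ((θ implies (φ or φ)) or φ)) and θ = true and false = false

false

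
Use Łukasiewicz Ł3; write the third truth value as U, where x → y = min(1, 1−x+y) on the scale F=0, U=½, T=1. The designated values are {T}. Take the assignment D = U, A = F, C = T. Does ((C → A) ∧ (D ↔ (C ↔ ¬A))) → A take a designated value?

Yes

C → A = T → F = F
¬A = ¬F = T
C ↔ ¬A = T ↔ T = T
D ↔ (C ↔ ¬A) = U ↔ T = U
(C → A) ∧ (D ↔ (C ↔ ¬A)) = F ∧ U = F
((C → A) ∧ (D ↔ (C ↔ ¬A))) → A = F → F = T
T ∈ {T}.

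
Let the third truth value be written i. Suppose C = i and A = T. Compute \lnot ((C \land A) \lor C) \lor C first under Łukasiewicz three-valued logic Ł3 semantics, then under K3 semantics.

In Łukasiewicz three-valued logic Ł3: C \land A = i \land T = i
(C \land A) \lor C = i \lor i = i
\lnot ((C \land A) \lor C) = \lnot i = i
\lnot ((C \land A) \lor C) \lor C = i \lor i = i
In K3: C \land A = i \land T = i
(C \land A) \lor C = i \lor i = i
\lnot ((C \land A) \lor C) = \lnot i = i
\lnot ((C \land A) \lor C) \lor C = i \lor i = i

i; i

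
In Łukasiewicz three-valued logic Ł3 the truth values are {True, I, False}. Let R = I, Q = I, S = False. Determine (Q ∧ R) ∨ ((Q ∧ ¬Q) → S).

Q ∧ R = I ∧ I = I
¬Q = ¬I = I
Q ∧ ¬Q = I ∧ I = I
(Q ∧ ¬Q) → S = I → False = I
(Q ∧ R) ∨ ((Q ∧ ¬Q) → S) = I ∨ I = I

I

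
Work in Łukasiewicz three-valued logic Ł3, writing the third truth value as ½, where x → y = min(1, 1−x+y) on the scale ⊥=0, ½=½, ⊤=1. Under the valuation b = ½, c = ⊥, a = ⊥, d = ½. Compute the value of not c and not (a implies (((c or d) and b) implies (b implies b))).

not c = not ⊥ = ⊤
c or d = ⊥ or ½ = ½
(c or d) and b = ½ and ½ = ½
b implies b = ½ implies ½ = ⊤
((c or d) and b) implies (b implies b) = ½ implies ⊤ = ⊤
a implies (((c or d) and b) implies (b implies b)) = ⊥ implies ⊤ = ⊤
not (a implies (((c or d) and b) implies (b implies b))) = not ⊤ = ⊥
not c and not (a implies (((c or d) and b) implies (b implies b))) = ⊤ and ⊥ = ⊥

⊥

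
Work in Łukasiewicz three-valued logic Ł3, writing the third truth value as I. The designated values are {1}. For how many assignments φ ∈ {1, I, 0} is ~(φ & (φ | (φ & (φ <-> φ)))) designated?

1

φ=1: 0 ·
φ=I: I ·
φ=0: 1 ✓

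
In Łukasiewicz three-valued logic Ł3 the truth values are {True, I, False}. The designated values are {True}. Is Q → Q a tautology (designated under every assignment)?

Yes

Every assignment of Q over {True, I, False} gives a value in {True}.
In particular, with Q=I: Q → Q = True.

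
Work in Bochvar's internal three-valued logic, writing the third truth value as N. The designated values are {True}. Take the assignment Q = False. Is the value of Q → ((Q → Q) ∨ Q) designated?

Yes

Q → Q = False → False = True
(Q → Q) ∨ Q = True ∨ False = True
Q → ((Q → Q) ∨ Q) = False → True = True
True ∈ {True}.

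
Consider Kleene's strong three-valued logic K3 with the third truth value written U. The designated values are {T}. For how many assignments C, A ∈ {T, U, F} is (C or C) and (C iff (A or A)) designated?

1

Designated under: (C=T, A=T).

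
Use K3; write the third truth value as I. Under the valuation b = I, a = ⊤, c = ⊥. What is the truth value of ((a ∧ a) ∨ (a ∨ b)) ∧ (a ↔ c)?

a ∧ a = ⊤ ∧ ⊤ = ⊤
a ∨ b = ⊤ ∨ I = ⊤
(a ∧ a) ∨ (a ∨ b) = ⊤ ∨ ⊤ = ⊤
a ↔ c = ⊤ ↔ ⊥ = ⊥
((a ∧ a) ∨ (a ∨ b)) ∧ (a ↔ c) = ⊤ ∧ ⊥ = ⊥

⊥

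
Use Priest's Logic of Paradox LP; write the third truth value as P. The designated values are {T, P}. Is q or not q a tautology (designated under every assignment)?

Yes

Every assignment of q over {T, P, F} gives a value in {T, P}.
In particular, with q=P: q or not q = P.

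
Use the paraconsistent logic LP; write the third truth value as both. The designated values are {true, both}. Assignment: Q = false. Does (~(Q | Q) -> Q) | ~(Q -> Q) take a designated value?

Q | Q = false | false = false
~(Q | Q) = ~false = true
~(Q | Q) -> Q = true -> false = false
Q -> Q = false -> false = true
~(Q -> Q) = ~true = false
(~(Q | Q) -> Q) | ~(Q -> Q) = false | false = false
false ∉ {true, both}.

No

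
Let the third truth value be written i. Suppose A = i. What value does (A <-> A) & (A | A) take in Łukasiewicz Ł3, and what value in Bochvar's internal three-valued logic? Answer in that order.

i; i

In Łukasiewicz Ł3: A <-> A = i <-> i = ⊤  [1 − |½−½|]
A | A = i | i = i
(A <-> A) & (A | A) = ⊤ & i = i
In Bochvar's internal three-valued logic: A <-> A = i <-> i = i
A | A = i | i = i
(A <-> A) & (A | A) = i & i = i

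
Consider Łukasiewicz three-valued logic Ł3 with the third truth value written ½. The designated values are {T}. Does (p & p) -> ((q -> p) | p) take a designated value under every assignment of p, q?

Every assignment of p, q over {T, ½, F} gives a value in {T}.
In particular, with p=½, q=½: (p & p) -> ((q -> p) | p) = T.

Yes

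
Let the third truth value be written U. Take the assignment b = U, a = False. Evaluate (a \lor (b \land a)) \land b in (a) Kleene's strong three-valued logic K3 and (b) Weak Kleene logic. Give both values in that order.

False; U

In Kleene's strong three-valued logic K3: b \land a = U \land False = False
a \lor (b \land a) = False \lor False = False
(a \lor (b \land a)) \land b = False \land U = False
In Weak Kleene logic: b \land a = U \land False = U
a \lor (b \land a) = False \lor U = U
(a \lor (b \land a)) \land b = U \land U = U
They differ because Kleene's strong three-valued logic K3 and Weak Kleene logic treat U differently under the binary connectives.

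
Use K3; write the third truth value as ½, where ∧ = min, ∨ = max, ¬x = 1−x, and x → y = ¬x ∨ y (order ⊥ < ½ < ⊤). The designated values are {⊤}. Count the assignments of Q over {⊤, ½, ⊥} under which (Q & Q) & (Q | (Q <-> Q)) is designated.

Q=⊤: ⊤ ✓
Q=½: ½ ·
Q=⊥: ⊥ ·

1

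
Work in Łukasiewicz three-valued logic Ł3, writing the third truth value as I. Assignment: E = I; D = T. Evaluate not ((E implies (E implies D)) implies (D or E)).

E implies D = I implies T = T  [min(1, 1−½+1)]
E implies (E implies D) = I implies T = T
D or E = T or I = T
(E implies (E implies D)) implies (D or E) = T implies T = T
not ((E implies (E implies D)) implies (D or E)) = not T = F

F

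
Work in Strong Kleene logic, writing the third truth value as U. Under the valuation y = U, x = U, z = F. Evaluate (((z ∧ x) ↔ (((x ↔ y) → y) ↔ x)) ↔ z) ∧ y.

z ∧ x = F ∧ U = F
x ↔ y = U ↔ U = U
(x ↔ y) → y = U → U = U
((x ↔ y) → y) ↔ x = U ↔ U = U
(z ∧ x) ↔ (((x ↔ y) → y) ↔ x) = F ↔ U = U
((z ∧ x) ↔ (((x ↔ y) → y) ↔ x)) ↔ z = U ↔ F = U
(((z ∧ x) ↔ (((x ↔ y) → y) ↔ x)) ↔ z) ∧ y = U ∧ U = U

U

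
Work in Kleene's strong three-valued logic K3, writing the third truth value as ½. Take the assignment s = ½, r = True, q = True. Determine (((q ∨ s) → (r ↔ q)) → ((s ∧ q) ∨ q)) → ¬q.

False

q ∨ s = True ∨ ½ = True
r ↔ q = True ↔ True = True
(q ∨ s) → (r ↔ q) = True → True = True
s ∧ q = ½ ∧ True = ½
(s ∧ q) ∨ q = ½ ∨ True = True
((q ∨ s) → (r ↔ q)) → ((s ∧ q) ∨ q) = True → True = True
¬q = ¬True = False
(((q ∨ s) → (r ↔ q)) → ((s ∧ q) ∨ q)) → ¬q = True → False = False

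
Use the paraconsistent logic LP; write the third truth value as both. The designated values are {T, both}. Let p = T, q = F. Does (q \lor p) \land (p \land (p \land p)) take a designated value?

q \lor p = F \lor T = T
p \land p = T \land T = T
p \land (p \land p) = T \land T = T
(q \lor p) \land (p \land (p \land p)) = T \land T = T
T ∈ {T, both}.

Yes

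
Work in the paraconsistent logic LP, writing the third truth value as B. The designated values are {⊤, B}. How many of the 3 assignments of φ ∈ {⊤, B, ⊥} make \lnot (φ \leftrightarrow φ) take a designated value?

φ=⊤: ⊥ ·
φ=B: B ✓
φ=⊥: ⊥ ·

1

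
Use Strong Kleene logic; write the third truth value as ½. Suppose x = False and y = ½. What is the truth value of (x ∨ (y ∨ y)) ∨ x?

y ∨ y = ½ ∨ ½ = ½
x ∨ (y ∨ y) = False ∨ ½ = ½
(x ∨ (y ∨ y)) ∨ x = ½ ∨ False = ½

½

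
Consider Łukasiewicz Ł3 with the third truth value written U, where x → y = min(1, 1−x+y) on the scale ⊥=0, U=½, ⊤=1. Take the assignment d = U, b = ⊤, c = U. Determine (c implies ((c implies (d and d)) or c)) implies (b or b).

⊤

d and d = U and U = U
c implies (d and d) = U implies U = ⊤  [min(1, 1−½+½)]
(c implies (d and d)) or c = ⊤ or U = ⊤
c implies ((c implies (d and d)) or c) = U implies ⊤ = ⊤
b or b = ⊤ or ⊤ = ⊤
(c implies ((c implies (d and d)) or c)) implies (b or b) = ⊤ implies ⊤ = ⊤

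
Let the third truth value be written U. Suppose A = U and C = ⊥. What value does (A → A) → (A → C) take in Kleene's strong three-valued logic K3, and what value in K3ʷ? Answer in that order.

In Kleene's strong three-valued logic K3: A → A = U → U = U  [¬U ∨ U]
A → C = U → ⊥ = U
(A → A) → (A → C) = U → U = U
In K3ʷ: A → A = U → U = U  [any arg is the third value ⇒ result is the third value]
A → C = U → ⊥ = U
(A → A) → (A → C) = U → U = U

U; U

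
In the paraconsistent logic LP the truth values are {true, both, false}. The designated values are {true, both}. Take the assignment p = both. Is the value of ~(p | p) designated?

p | p = both | both = both
~(p | p) = ~both = both
both ∈ {true, both}.

Yes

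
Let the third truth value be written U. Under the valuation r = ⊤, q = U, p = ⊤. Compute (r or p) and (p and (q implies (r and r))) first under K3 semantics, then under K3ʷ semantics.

In K3: r or p = ⊤ or ⊤ = ⊤
r and r = ⊤ and ⊤ = ⊤
q implies (r and r) = U implies ⊤ = ⊤  [not U or ⊤]
p and (q implies (r and r)) = ⊤ and ⊤ = ⊤
(r or p) and (p and (q implies (r and r))) = ⊤ and ⊤ = ⊤
In K3ʷ: r or p = ⊤ or ⊤ = ⊤
r and r = ⊤ and ⊤ = ⊤
q implies (r and r) = U implies ⊤ = U  [any arg is the third value ⇒ result is the third value]
p and (q implies (r and r)) = ⊤ and U = U
(r or p) and (p and (q implies (r and r))) = ⊤ and U = U
They differ because K3 and K3ʷ treat U differently under the binary connectives.

⊤; U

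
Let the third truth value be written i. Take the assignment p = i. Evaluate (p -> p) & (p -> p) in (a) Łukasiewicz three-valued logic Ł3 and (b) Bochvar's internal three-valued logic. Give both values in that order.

In Łukasiewicz three-valued logic Ł3: p -> p = i -> i = true  [min(1, 1−½+½)]
p -> p = i -> i = true
(p -> p) & (p -> p) = true & true = true
In Bochvar's internal three-valued logic: p -> p = i -> i = i  [any arg is the third value ⇒ result is the third value]
p -> p = i -> i = i
(p -> p) & (p -> p) = i & i = i
They differ because Łukasiewicz three-valued logic Ł3 and Bochvar's internal three-valued logic treat i differently under the binary connectives.

true; i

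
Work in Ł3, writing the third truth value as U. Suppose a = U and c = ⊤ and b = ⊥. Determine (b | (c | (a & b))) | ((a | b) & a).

⊤

a & b = U & ⊥ = ⊥
c | (a & b) = ⊤ | ⊥ = ⊤
b | (c | (a & b)) = ⊥ | ⊤ = ⊤
a | b = U | ⊥ = U
(a | b) & a = U & U = U
(b | (c | (a & b))) | ((a | b) & a) = ⊤ | U = ⊤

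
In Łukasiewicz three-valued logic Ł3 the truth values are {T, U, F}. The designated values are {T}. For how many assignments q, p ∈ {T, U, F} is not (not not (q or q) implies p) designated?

Designated under: (q=T, p=F).

1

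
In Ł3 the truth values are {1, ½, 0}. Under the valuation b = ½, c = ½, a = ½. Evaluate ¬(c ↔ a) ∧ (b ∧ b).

0

c ↔ a = ½ ↔ ½ = 1  [1 − |½−½|]
¬(c ↔ a) = ¬1 = 0
b ∧ b = ½ ∧ ½ = ½
¬(c ↔ a) ∧ (b ∧ b) = 0 ∧ ½ = 0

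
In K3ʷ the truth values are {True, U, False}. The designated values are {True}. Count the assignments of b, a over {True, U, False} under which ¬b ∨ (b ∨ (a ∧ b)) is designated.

Designated under: (b=True, a=True); (b=True, a=False); (b=False, a=True); (b=False, a=False).

4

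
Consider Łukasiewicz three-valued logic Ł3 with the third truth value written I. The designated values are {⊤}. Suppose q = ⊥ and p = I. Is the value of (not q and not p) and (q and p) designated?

not q = not ⊥ = ⊤
not p = not I = I
not q and not p = ⊤ and I = I
q and p = ⊥ and I = ⊥
(not q and not p) and (q and p) = I and ⊥ = ⊥
⊥ ∉ {⊤}.

No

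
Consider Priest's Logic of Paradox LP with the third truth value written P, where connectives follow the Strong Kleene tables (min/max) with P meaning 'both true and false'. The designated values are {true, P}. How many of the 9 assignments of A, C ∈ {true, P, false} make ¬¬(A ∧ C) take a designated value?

4

Designated under: (A=true, C=true); (A=true, C=P); (A=P, C=true); (A=P, C=P).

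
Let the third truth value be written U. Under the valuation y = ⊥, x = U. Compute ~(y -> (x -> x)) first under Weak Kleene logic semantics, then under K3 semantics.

U; ⊥

In Weak Kleene logic: x -> x = U -> U = U  [any arg is the third value ⇒ result is the third value]
y -> (x -> x) = ⊥ -> U = U
~(y -> (x -> x)) = ~U = U
In K3: x -> x = U -> U = U  [~U | U]
y -> (x -> x) = ⊥ -> U = ⊤
~(y -> (x -> x)) = ~⊤ = ⊥
They differ because Weak Kleene logic and K3 treat U differently under the binary connectives.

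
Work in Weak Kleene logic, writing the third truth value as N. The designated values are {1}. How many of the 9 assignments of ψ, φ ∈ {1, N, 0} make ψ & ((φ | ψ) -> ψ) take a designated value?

Designated under: (ψ=1, φ=1); (ψ=1, φ=0).

2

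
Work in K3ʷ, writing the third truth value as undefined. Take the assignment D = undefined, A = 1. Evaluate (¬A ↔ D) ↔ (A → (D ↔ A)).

¬A = ¬1 = 0
¬A ↔ D = 0 ↔ undefined = undefined
D ↔ A = undefined ↔ 1 = undefined
A → (D ↔ A) = 1 → undefined = undefined  [any arg is the third value ⇒ result is the third value]
(¬A ↔ D) ↔ (A → (D ↔ A)) = undefined ↔ undefined = undefined

undefined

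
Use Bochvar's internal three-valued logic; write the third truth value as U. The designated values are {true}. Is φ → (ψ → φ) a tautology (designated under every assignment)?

Countermodel: φ=true, ψ=U gives U, which is not designated.

No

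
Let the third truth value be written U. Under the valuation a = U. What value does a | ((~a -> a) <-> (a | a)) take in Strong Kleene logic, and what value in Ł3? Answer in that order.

U; U

In Strong Kleene logic: ~a = ~U = U
~a -> a = U -> U = U  [~U | U]
a | a = U | U = U
(~a -> a) <-> (a | a) = U <-> U = U
a | ((~a -> a) <-> (a | a)) = U | U = U
In Ł3: ~a = ~U = U
~a -> a = U -> U = T  [min(1, 1−½+½)]
a | a = U | U = U
(~a -> a) <-> (a | a) = T <-> U = U
a | ((~a -> a) <-> (a | a)) = U | U = U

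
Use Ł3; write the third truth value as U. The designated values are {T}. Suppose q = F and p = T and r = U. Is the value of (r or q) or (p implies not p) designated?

r or q = U or F = U
not p = not T = F
p implies not p = T implies F = F
(r or q) or (p implies not p) = U or F = U
U ∉ {T}.

No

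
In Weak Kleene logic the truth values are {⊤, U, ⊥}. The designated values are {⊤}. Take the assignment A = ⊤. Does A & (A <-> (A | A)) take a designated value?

A | A = ⊤ | ⊤ = ⊤
A <-> (A | A) = ⊤ <-> ⊤ = ⊤
A & (A <-> (A | A)) = ⊤ & ⊤ = ⊤
⊤ ∈ {⊤}.

Yes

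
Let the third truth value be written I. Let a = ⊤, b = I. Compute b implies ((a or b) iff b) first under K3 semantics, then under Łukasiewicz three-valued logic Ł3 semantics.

I; ⊤

In K3: a or b = ⊤ or I = ⊤
(a or b) iff b = ⊤ iff I = I
b implies ((a or b) iff b) = I implies I = I  [not I or I]
In Łukasiewicz three-valued logic Ł3: a or b = ⊤ or I = ⊤
(a or b) iff b = ⊤ iff I = I  [1 − |1−½|]
b implies ((a or b) iff b) = I implies I = ⊤
They differ because K3 and Łukasiewicz three-valued logic Ł3 treat I differently under implication.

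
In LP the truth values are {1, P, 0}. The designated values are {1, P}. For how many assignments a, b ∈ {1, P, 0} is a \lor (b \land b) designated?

8

Of the 9 assignments, 8 give a value in {1, P}.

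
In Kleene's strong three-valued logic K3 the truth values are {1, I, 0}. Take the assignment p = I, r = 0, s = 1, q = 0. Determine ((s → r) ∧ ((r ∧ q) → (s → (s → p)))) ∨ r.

s → r = 1 → 0 = 0
r ∧ q = 0 ∧ 0 = 0
s → p = 1 → I = I  [¬1 ∨ I]
s → (s → p) = 1 → I = I
(r ∧ q) → (s → (s → p)) = 0 → I = 1
(s → r) ∧ ((r ∧ q) → (s → (s → p))) = 0 ∧ 1 = 0
((s → r) ∧ ((r ∧ q) → (s → (s → p)))) ∨ r = 0 ∨ 0 = 0

0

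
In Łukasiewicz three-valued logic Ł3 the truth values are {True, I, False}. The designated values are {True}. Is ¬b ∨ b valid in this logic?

No

Countermodel: b=I gives I, which is not designated.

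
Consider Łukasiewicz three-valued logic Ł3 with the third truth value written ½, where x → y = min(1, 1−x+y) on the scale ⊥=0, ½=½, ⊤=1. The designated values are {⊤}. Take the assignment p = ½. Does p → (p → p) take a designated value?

p → p = ½ → ½ = ⊤
p → (p → p) = ½ → ⊤ = ⊤
⊤ ∈ {⊤}.

Yes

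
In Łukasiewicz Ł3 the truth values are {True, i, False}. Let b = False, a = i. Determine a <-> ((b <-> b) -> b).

i

b <-> b = False <-> False = True
(b <-> b) -> b = True -> False = False
a <-> ((b <-> b) -> b) = i <-> False = i  [1 − |½−0|]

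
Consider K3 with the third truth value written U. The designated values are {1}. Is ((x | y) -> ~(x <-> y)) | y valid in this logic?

No

Countermodel: x=1, y=U gives U, which is not designated.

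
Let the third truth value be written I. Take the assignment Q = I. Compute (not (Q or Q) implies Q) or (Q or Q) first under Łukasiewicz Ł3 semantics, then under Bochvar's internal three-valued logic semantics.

True; I

In Łukasiewicz Ł3: Q or Q = I or I = I
not (Q or Q) = not I = I
not (Q or Q) implies Q = I implies I = True
Q or Q = I or I = I
(not (Q or Q) implies Q) or (Q or Q) = True or I = True
In Bochvar's internal three-valued logic: Q or Q = I or I = I
not (Q or Q) = not I = I
not (Q or Q) implies Q = I implies I = I  [any arg is the third value ⇒ result is the third value]
Q or Q = I or I = I
(not (Q or Q) implies Q) or (Q or Q) = I or I = I
They differ because Łukasiewicz Ł3 and Bochvar's internal three-valued logic treat I differently under the binary connectives.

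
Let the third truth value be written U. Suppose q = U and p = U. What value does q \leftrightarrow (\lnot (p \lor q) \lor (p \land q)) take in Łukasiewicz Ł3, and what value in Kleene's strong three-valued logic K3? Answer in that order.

In Łukasiewicz Ł3: p \lor q = U \lor U = U
\lnot (p \lor q) = \lnot U = U
p \land q = U \land U = U
\lnot (p \lor q) \lor (p \land q) = U \lor U = U
q \leftrightarrow (\lnot (p \lor q) \lor (p \land q)) = U \leftrightarrow U = ⊤  [1 − |½−½|]
In Kleene's strong three-valued logic K3: p \lor q = U \lor U = U
\lnot (p \lor q) = \lnot U = U
p \land q = U \land U = U
\lnot (p \lor q) \lor (p \land q) = U \lor U = U
q \leftrightarrow (\lnot (p \lor q) \lor (p \land q)) = U \leftrightarrow U = U
They differ because Łukasiewicz Ł3 and Kleene's strong three-valued logic K3 treat U differently under implication.

⊤; U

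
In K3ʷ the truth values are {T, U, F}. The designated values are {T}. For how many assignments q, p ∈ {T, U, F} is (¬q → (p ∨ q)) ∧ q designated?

2

Designated under: (q=T, p=T); (q=T, p=F).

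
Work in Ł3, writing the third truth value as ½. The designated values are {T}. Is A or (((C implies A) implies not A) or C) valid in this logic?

No

Countermodel: A=½, C=½ gives ½, which is not designated.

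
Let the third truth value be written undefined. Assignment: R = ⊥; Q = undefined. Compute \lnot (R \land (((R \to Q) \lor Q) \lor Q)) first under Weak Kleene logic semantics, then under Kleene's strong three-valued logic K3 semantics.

undefined; ⊤

In Weak Kleene logic: R \to Q = ⊥ \to undefined = undefined  [any arg is the third value ⇒ result is the third value]
(R \to Q) \lor Q = undefined \lor undefined = undefined
((R \to Q) \lor Q) \lor Q = undefined \lor undefined = undefined
R \land (((R \to Q) \lor Q) \lor Q) = ⊥ \land undefined = undefined
\lnot (R \land (((R \to Q) \lor Q) \lor Q)) = \lnot undefined = undefined
In Kleene's strong three-valued logic K3: R \to Q = ⊥ \to undefined = ⊤  [\lnot ⊥ \lor undefined]
(R \to Q) \lor Q = ⊤ \lor undefined = ⊤
((R \to Q) \lor Q) \lor Q = ⊤ \lor undefined = ⊤
R \land (((R \to Q) \lor Q) \lor Q) = ⊥ \land ⊤ = ⊥
\lnot (R \land (((R \to Q) \lor Q) \lor Q)) = \lnot ⊥ = ⊤
They differ because Weak Kleene logic and Kleene's strong three-valued logic K3 treat undefined differently under the binary connectives.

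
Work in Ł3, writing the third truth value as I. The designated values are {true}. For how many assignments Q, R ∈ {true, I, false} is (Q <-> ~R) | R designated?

Of the 9 assignments, 5 give a value in {true}.

5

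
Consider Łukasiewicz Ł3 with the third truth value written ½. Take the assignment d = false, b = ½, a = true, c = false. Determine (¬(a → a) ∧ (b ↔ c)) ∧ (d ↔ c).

false

a → a = true → true = true
¬(a → a) = ¬true = false
b ↔ c = ½ ↔ false = ½
¬(a → a) ∧ (b ↔ c) = false ∧ ½ = false
d ↔ c = false ↔ false = true
(¬(a → a) ∧ (b ↔ c)) ∧ (d ↔ c) = false ∧ true = false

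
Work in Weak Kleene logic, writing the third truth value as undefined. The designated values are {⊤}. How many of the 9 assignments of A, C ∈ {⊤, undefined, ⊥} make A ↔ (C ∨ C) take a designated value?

Designated under: (A=⊤, C=⊤); (A=⊥, C=⊥).

2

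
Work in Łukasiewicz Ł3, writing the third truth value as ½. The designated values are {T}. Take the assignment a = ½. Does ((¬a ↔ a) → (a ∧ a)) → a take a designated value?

Yes

¬a = ¬½ = ½
¬a ↔ a = ½ ↔ ½ = T  [1 − |½−½|]
a ∧ a = ½ ∧ ½ = ½
(¬a ↔ a) → (a ∧ a) = T → ½ = ½
((¬a ↔ a) → (a ∧ a)) → a = ½ → ½ = T
T ∈ {T}.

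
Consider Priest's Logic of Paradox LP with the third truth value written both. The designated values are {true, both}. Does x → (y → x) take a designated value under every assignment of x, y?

Yes

Every assignment of x, y over {true, both, false} gives a value in {true, both}.
In particular, with x=both, y=both: x → (y → x) = both.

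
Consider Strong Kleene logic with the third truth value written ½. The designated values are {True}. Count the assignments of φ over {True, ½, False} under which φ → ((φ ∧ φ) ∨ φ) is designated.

2

φ=True: True ✓
φ=½: ½ ·
φ=False: True ✓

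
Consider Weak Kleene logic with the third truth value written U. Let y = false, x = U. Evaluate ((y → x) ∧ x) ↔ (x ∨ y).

y → x = false → U = U
(y → x) ∧ x = U ∧ U = U
x ∨ y = U ∨ false = U
((y → x) ∧ x) ↔ (x ∨ y) = U ↔ U = U

U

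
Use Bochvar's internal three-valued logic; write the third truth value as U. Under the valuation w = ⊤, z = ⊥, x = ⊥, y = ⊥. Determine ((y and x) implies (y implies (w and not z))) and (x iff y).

⊤

y and x = ⊥ and ⊥ = ⊥
not z = not ⊥ = ⊤
w and not z = ⊤ and ⊤ = ⊤
y implies (w and not z) = ⊥ implies ⊤ = ⊤
(y and x) implies (y implies (w and not z)) = ⊥ implies ⊤ = ⊤
x iff y = ⊥ iff ⊥ = ⊤
((y and x) implies (y implies (w and not z))) and (x iff y) = ⊤ and ⊤ = ⊤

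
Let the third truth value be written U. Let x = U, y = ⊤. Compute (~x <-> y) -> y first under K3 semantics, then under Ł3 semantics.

⊤; ⊤

In K3: ~x = ~U = U
~x <-> y = U <-> ⊤ = U
(~x <-> y) -> y = U -> ⊤ = ⊤
In Ł3: ~x = ~U = U
~x <-> y = U <-> ⊤ = U  [1 − |½−1|]
(~x <-> y) -> y = U -> ⊤ = ⊤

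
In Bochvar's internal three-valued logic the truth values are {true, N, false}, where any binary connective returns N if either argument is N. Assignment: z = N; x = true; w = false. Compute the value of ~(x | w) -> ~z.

N

x | w = true | false = true
~(x | w) = ~true = false
~z = ~N = N
~(x | w) -> ~z = false -> N = N  [any arg is the third value ⇒ result is the third value]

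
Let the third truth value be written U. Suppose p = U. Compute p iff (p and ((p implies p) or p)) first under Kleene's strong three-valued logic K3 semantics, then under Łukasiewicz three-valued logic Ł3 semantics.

U; True

In Kleene's strong three-valued logic K3: p implies p = U implies U = U  [not U or U]
(p implies p) or p = U or U = U
p and ((p implies p) or p) = U and U = U
p iff (p and ((p implies p) or p)) = U iff U = U
In Łukasiewicz three-valued logic Ł3: p implies p = U implies U = True  [min(1, 1−½+½)]
(p implies p) or p = True or U = True
p and ((p implies p) or p) = U and True = U
p iff (p and ((p implies p) or p)) = U iff U = True
They differ because Kleene's strong three-valued logic K3 and Łukasiewicz three-valued logic Ł3 treat U differently under implication.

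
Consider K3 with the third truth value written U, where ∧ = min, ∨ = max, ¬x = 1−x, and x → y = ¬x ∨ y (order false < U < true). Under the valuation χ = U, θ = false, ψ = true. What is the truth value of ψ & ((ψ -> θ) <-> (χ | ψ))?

false

ψ -> θ = true -> false = false
χ | ψ = U | true = true
(ψ -> θ) <-> (χ | ψ) = false <-> true = false
ψ & ((ψ -> θ) <-> (χ | ψ)) = true & false = false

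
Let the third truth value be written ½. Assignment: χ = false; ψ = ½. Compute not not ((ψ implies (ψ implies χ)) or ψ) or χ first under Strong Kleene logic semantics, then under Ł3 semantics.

In Strong Kleene logic: ψ implies χ = ½ implies false = ½
ψ implies (ψ implies χ) = ½ implies ½ = ½
(ψ implies (ψ implies χ)) or ψ = ½ or ½ = ½
not ((ψ implies (ψ implies χ)) or ψ) = not ½ = ½
not not ((ψ implies (ψ implies χ)) or ψ) = not ½ = ½
not not ((ψ implies (ψ implies χ)) or ψ) or χ = ½ or false = ½
In Ł3: ψ implies χ = ½ implies false = ½
ψ implies (ψ implies χ) = ½ implies ½ = true
(ψ implies (ψ implies χ)) or ψ = true or ½ = true
not ((ψ implies (ψ implies χ)) or ψ) = not true = false
not not ((ψ implies (ψ implies χ)) or ψ) = not false = true
not not ((ψ implies (ψ implies χ)) or ψ) or χ = true or false = true
They differ because Strong Kleene logic and Ł3 treat ½ differently under implication.

½; true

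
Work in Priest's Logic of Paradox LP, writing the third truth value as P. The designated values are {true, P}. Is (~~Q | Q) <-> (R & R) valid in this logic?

No

Countermodel: Q=true, R=false gives false, which is not designated.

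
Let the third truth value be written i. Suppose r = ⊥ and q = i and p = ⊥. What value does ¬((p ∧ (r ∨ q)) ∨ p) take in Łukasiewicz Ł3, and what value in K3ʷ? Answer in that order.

⊤; i

In Łukasiewicz Ł3: r ∨ q = ⊥ ∨ i = i
p ∧ (r ∨ q) = ⊥ ∧ i = ⊥
(p ∧ (r ∨ q)) ∨ p = ⊥ ∨ ⊥ = ⊥
¬((p ∧ (r ∨ q)) ∨ p) = ¬⊥ = ⊤
In K3ʷ: r ∨ q = ⊥ ∨ i = i
p ∧ (r ∨ q) = ⊥ ∧ i = i
(p ∧ (r ∨ q)) ∨ p = i ∨ ⊥ = i
¬((p ∧ (r ∨ q)) ∨ p) = ¬i = i
They differ because Łukasiewicz Ł3 and K3ʷ treat i differently under the binary connectives.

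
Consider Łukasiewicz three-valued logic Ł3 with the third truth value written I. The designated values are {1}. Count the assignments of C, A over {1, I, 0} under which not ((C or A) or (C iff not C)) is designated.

Designated under: (C=0, A=0).

1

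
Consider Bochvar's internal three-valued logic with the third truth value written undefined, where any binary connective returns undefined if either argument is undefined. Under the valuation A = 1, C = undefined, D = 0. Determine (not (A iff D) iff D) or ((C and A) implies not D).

A iff D = 1 iff 0 = 0
not (A iff D) = not 0 = 1
not (A iff D) iff D = 1 iff 0 = 0
C and A = undefined and 1 = undefined
not D = not 0 = 1
(C and A) implies not D = undefined implies 1 = undefined  [any arg is the third value ⇒ result is the third value]
(not (A iff D) iff D) or ((C and A) implies not D) = 0 or undefined = undefined

undefined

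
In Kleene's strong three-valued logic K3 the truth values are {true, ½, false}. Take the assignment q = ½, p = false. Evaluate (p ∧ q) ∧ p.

false

p ∧ q = false ∧ ½ = false
(p ∧ q) ∧ p = false ∧ false = false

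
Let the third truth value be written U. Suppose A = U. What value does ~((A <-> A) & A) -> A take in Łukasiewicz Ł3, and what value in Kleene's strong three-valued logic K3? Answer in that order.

true; U

In Łukasiewicz Ł3: A <-> A = U <-> U = true
(A <-> A) & A = true & U = U
~((A <-> A) & A) = ~U = U
~((A <-> A) & A) -> A = U -> U = true
In Kleene's strong three-valued logic K3: A <-> A = U <-> U = U
(A <-> A) & A = U & U = U
~((A <-> A) & A) = ~U = U
~((A <-> A) & A) -> A = U -> U = U  [~U | U]
They differ because Łukasiewicz Ł3 and Kleene's strong three-valued logic K3 treat U differently under implication.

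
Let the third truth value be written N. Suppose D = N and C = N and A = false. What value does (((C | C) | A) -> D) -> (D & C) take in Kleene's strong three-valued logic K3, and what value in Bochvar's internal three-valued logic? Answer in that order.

N; N

In Kleene's strong three-valued logic K3: C | C = N | N = N
(C | C) | A = N | false = N
((C | C) | A) -> D = N -> N = N
D & C = N & N = N
(((C | C) | A) -> D) -> (D & C) = N -> N = N
In Bochvar's internal three-valued logic: C | C = N | N = N
(C | C) | A = N | false = N
((C | C) | A) -> D = N -> N = N  [any arg is the third value ⇒ result is the third value]
D & C = N & N = N
(((C | C) | A) -> D) -> (D & C) = N -> N = N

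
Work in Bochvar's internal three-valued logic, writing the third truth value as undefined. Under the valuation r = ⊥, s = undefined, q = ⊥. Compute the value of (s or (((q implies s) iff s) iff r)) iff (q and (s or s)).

undefined

q implies s = ⊥ implies undefined = undefined  [any arg is the third value ⇒ result is the third value]
(q implies s) iff s = undefined iff undefined = undefined
((q implies s) iff s) iff r = undefined iff ⊥ = undefined
s or (((q implies s) iff s) iff r) = undefined or undefined = undefined
s or s = undefined or undefined = undefined
q and (s or s) = ⊥ and undefined = undefined
(s or (((q implies s) iff s) iff r)) iff (q and (s or s)) = undefined iff undefined = undefined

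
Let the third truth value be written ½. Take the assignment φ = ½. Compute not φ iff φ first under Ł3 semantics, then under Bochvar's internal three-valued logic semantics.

1; ½

In Ł3: not φ = not ½ = ½
not φ iff φ = ½ iff ½ = 1  [1 − |½−½|]
In Bochvar's internal three-valued logic: not φ = not ½ = ½
not φ iff φ = ½ iff ½ = ½
They differ because Ł3 and Bochvar's internal three-valued logic treat ½ differently under the binary connectives.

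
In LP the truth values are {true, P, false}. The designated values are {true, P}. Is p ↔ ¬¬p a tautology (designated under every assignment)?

Yes

Every assignment of p over {true, P, false} gives a value in {true, P}.
In particular, with p=P: p ↔ ¬¬p = P.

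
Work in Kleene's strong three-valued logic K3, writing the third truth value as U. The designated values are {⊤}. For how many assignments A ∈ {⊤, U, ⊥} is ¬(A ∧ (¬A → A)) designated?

1

A=⊤: ⊥ ·
A=U: U ·
A=⊥: ⊤ ✓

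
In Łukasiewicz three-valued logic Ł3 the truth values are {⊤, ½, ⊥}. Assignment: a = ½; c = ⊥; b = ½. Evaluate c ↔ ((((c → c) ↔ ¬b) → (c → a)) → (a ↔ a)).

⊥

c → c = ⊥ → ⊥ = ⊤
¬b = ¬½ = ½
(c → c) ↔ ¬b = ⊤ ↔ ½ = ½  [1 − |1−½|]
c → a = ⊥ → ½ = ⊤
((c → c) ↔ ¬b) → (c → a) = ½ → ⊤ = ⊤
a ↔ a = ½ ↔ ½ = ⊤
(((c → c) ↔ ¬b) → (c → a)) → (a ↔ a) = ⊤ → ⊤ = ⊤
c ↔ ((((c → c) ↔ ¬b) → (c → a)) → (a ↔ a)) = ⊥ ↔ ⊤ = ⊥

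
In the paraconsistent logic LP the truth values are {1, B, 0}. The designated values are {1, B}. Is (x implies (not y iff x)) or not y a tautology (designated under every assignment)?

No

Countermodel: x=1, y=1 gives 0, which is not designated.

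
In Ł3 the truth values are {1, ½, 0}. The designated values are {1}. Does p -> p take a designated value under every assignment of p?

Every assignment of p over {1, ½, 0} gives a value in {1}.
In particular, with p=½: p -> p = 1.

Yes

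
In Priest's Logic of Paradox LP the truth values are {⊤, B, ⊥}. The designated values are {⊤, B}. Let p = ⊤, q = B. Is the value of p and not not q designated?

not q = not B = B
not not q = not B = B
p and not not q = ⊤ and B = B
B ∈ {⊤, B}.

Yes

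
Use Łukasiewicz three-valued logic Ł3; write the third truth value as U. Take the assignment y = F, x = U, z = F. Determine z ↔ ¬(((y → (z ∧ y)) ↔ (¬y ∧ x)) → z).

z ∧ y = F ∧ F = F
y → (z ∧ y) = F → F = T
¬y = ¬F = T
¬y ∧ x = T ∧ U = U
(y → (z ∧ y)) ↔ (¬y ∧ x) = T ↔ U = U
((y → (z ∧ y)) ↔ (¬y ∧ x)) → z = U → F = U
¬(((y → (z ∧ y)) ↔ (¬y ∧ x)) → z) = ¬U = U
z ↔ ¬(((y → (z ∧ y)) ↔ (¬y ∧ x)) → z) = F ↔ U = U

U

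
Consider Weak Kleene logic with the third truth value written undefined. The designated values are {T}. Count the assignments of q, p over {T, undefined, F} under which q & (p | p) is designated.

1

Designated under: (q=T, p=T).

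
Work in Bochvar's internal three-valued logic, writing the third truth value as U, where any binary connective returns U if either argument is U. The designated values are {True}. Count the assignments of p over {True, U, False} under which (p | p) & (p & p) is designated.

p=True: True ✓
p=U: U ·
p=False: False ·

1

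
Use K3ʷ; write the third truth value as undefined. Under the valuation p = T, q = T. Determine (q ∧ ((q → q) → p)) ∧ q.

T

q → q = T → T = T
(q → q) → p = T → T = T
q ∧ ((q → q) → p) = T ∧ T = T
(q ∧ ((q → q) → p)) ∧ q = T ∧ T = T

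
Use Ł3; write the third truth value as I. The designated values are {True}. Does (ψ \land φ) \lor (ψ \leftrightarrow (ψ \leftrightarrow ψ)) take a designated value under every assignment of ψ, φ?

No

Countermodel: ψ=I, φ=True gives I, which is not designated.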